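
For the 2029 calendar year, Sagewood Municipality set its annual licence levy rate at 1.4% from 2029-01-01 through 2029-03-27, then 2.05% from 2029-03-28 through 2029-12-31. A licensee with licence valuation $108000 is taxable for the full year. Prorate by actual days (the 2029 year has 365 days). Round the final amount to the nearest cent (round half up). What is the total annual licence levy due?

2029-01-01 to 2029-03-27: 86 days at 1.4% → $108000 × 1.4% × 86/365 = $356.2521
2029-03-28 to 2029-12-31: 279 days at 2.05% → $108000 × 2.05% × 279/365 = $1692.3452
Total = $2048.5973

$2048.60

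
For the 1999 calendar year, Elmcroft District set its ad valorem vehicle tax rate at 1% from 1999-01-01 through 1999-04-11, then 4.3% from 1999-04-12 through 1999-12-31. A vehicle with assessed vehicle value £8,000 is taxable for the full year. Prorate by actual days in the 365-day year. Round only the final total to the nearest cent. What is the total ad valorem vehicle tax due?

1999-01-01 to 1999-04-11: 101 days at 1% → £8,000 × 1% × 101/365 = £22.1370
1999-04-12 to 1999-12-31: 264 days at 4.3% → £8,000 × 4.3% × 264/365 = £248.8110
Total = £270.9479

£270.95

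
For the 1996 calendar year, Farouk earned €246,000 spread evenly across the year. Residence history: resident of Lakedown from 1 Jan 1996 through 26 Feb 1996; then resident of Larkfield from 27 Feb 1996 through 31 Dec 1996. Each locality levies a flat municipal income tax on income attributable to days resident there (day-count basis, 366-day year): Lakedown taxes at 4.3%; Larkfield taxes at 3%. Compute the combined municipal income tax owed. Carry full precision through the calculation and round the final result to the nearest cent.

€7,878.05

Lakedown, 1 Jan – 26 Feb 1996: 57 days → €246,000 × 4.3% × 57/366 = €1,647.3934
Larkfield, 27 Feb – 31 Dec 1996: 309 days → €246,000 × 3% × 309/366 = €6,230.6557
Total = €7,878.0492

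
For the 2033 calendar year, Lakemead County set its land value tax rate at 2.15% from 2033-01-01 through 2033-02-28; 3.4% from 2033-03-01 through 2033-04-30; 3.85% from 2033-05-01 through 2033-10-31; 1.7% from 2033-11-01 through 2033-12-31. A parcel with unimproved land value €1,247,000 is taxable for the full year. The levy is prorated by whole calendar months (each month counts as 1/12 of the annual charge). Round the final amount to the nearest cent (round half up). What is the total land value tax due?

2033-01-01 to 2033-02-28: 2 months at 2.15% → €1,247,000 × 2.15% × 2/12 = €4,468.4167
2033-03-01 to 2033-04-30: 2 months at 3.4% → €1,247,000 × 3.4% × 2/12 = €7,066.3333
2033-05-01 to 2033-10-31: 6 months at 3.85% → €1,247,000 × 3.85% × 6/12 = €24,004.7500
2033-11-01 to 2033-12-31: 2 months at 1.7% → €1,247,000 × 1.7% × 2/12 = €3,533.1667
Total = €39,072.6667

€39,072.67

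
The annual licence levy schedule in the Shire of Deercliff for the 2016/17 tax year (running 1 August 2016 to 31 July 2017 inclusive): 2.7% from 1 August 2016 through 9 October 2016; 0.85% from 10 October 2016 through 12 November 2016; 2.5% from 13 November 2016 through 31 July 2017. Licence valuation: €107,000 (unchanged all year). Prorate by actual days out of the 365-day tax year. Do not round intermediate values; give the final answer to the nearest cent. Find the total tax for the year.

1 August – 9 October 2016: 70 days at 2.7% → €107,000 × 2.7% × 70/365 = €554.0548
10 October – 12 November 2016: 34 days at 0.85% → €107,000 × 0.85% × 34/365 = €84.7205
13 November 2016 – 31 July 2017: 261 days at 2.5% → €107,000 × 2.5% × 261/365 = €1,912.8082
Total = €2,551.5836

€2,551.58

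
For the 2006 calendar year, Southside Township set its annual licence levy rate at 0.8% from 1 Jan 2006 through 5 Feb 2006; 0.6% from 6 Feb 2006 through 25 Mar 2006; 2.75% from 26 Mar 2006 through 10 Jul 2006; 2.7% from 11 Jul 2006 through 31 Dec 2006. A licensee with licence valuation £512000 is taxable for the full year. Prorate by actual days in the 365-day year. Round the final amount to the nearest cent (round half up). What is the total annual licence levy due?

£11525.61

1 Jan – 5 Feb 2006: 36 days at 0.8% → £512000 × 0.8% × 36/365 = £403.9890
6 Feb – 25 Mar 2006: 48 days at 0.6% → £512000 × 0.6% × 48/365 = £403.9890
26 Mar – 10 Jul 2006: 107 days at 2.75% → £512000 × 2.75% × 107/365 = £4127.5616
11 Jul – 31 Dec 2006: 174 days at 2.7% → £512000 × 2.7% × 174/365 = £6590.0712
Total = £11525.6110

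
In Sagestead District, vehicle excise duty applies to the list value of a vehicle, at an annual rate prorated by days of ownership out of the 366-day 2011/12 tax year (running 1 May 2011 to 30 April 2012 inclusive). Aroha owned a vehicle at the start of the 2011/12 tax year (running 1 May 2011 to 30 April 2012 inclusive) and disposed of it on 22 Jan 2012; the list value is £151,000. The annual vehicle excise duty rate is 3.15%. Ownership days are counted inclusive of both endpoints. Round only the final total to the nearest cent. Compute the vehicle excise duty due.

£3,469.91

Days held (1 May 2011 – 22 Jan 2012): 267 out of 366
Tax = £151,000 × 3.15% × 267/366 = £3,469.9057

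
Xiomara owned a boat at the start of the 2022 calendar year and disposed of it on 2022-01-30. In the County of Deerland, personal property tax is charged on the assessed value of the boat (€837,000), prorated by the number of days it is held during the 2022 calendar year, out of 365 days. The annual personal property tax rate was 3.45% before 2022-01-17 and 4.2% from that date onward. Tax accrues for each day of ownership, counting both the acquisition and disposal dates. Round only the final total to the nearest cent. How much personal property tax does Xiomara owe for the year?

€2,614.19

2022-01-01 to 2022-01-16: 16 days at 3.45% → €837,000 × 3.45% × 16/365 = €1,265.8192
2022-01-17 to 2022-01-30: 14 days at 4.2% → €837,000 × 4.2% × 14/365 = €1,348.3726
Total = €2,614.1918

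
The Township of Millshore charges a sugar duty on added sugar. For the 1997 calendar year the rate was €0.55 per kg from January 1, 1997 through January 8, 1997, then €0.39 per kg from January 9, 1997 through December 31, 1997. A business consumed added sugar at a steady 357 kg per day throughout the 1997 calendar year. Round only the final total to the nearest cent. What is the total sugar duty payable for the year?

January 1 – January 8, 1997: 8 days × 357 kg/day = 2,856 kg at €0.55/kg → €1,570.80
January 9 – December 31, 1997: 357 days × 357 kg/day = 127,449 kg at €0.39/kg → €49,705.11

€51,275.91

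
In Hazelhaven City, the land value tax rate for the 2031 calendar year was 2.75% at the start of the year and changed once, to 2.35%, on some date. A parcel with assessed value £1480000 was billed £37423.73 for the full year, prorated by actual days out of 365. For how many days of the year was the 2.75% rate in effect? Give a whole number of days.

163 days

Let d = days at the first rate; then 365 − d days at the second rate.
£1480000 × [2.75%·d + 2.35%·(365−d)] / 365 = £37423.73
Solving gives d = 163, so the new rate took effect on June 13, 2031.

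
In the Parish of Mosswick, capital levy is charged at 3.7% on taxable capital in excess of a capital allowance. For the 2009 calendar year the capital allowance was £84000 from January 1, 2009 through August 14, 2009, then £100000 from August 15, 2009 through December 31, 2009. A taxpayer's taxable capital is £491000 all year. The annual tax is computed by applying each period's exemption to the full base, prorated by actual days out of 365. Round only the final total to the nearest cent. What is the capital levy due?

£14833.55

January 1 – August 14, 2009: 226 days, exemption £84000 → (£491000 − £84000) × 3.7% × 226/365 = £9324.2027
August 15 – December 31, 2009: 139 days, exemption £100000 → (£491000 − £100000) × 3.7% × 139/365 = £5509.3507
Total = £14833.5534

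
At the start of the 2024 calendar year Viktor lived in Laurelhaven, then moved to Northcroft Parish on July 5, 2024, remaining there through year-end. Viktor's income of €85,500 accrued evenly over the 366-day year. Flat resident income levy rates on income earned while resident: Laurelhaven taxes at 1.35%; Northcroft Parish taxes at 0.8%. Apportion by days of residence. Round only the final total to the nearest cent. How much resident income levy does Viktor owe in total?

€922.98

Laurelhaven, January 1 – July 4, 2024: 186 days → €85,500 × 1.35% × 186/366 = €586.5861
Northcroft Parish, July 5 – December 31, 2024: 180 days → €85,500 × 0.8% × 180/366 = €336.3934
Total = €922.9795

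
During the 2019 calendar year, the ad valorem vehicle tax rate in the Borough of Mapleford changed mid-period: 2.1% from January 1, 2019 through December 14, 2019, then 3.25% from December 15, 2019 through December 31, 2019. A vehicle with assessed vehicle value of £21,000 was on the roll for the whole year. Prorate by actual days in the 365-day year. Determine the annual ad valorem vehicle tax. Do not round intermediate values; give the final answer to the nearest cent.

£452.25

January 1 – December 14, 2019: 348 days at 2.1% → £21,000 × 2.1% × 348/365 = £420.4603
December 15 – December 31, 2019: 17 days at 3.25% → £21,000 × 3.25% × 17/365 = £31.7877
Total = £452.2479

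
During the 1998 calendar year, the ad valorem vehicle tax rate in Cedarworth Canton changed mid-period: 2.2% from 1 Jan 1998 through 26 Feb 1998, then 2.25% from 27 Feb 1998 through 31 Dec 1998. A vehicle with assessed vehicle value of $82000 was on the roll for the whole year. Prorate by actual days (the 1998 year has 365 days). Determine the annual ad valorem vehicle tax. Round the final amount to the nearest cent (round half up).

$1838.60

1 Jan – 26 Feb 1998: 57 days at 2.2% → $82000 × 2.2% × 57/365 = $281.7205
27 Feb – 31 Dec 1998: 308 days at 2.25% → $82000 × 2.25% × 308/365 = $1556.8767
Total = $1838.5973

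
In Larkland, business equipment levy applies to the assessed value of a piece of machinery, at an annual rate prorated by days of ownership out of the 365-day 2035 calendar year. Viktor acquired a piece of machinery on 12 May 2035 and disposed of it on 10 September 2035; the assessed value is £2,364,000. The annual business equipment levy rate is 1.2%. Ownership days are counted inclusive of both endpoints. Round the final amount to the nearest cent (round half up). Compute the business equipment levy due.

Days held (12 May – 10 September 2035): 122 out of 365
Tax = £2,364,000 × 1.2% × 122/365 = £9,481.9068

£9,481.91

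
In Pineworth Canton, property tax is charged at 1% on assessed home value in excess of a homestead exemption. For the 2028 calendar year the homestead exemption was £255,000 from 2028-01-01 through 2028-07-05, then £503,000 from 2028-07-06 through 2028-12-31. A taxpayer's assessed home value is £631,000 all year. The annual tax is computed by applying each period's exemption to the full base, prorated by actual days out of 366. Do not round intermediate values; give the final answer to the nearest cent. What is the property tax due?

2028-01-01 to 2028-07-05: 187 days, exemption £255,000 → (£631,000 − £255,000) × 1% × 187/366 = £1,921.0929
2028-07-06 to 2028-12-31: 179 days, exemption £503,000 → (£631,000 − £503,000) × 1% × 179/366 = £626.0109
Total = £2,547.1038

£2,547.10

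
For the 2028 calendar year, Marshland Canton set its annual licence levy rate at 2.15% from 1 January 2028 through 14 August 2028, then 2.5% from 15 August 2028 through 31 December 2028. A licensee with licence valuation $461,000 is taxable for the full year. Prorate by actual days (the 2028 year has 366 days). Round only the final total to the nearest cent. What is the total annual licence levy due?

1 January – 14 August 2028: 227 days at 2.15% → $461,000 × 2.15% × 227/366 = $6,147.2964
15 August – 31 December 2028: 139 days at 2.5% → $461,000 × 2.5% × 139/366 = $4,376.9809
Total = $10,524.2773

$10,524.28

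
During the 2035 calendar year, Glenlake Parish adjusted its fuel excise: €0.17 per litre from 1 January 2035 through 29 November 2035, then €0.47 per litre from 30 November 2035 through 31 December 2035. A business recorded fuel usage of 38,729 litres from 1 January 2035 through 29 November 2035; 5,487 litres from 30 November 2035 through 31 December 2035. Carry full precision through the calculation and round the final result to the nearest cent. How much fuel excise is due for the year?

1 January – 29 November 2035: 38,729 litres at €0.17/litre → €6,583.93
30 November – 31 December 2035: 5,487 litres at €0.47/litre → €2,578.89

€9,162.82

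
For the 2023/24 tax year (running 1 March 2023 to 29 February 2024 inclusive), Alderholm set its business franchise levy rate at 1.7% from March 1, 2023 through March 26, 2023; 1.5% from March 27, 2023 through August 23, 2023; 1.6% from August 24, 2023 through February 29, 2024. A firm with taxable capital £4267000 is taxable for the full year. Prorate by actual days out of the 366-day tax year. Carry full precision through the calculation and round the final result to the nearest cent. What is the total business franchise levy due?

£66826.35

March 1 – March 26, 2023: 26 days at 1.7% → £4267000 × 1.7% × 26/366 = £5153.0437
March 27 – August 23, 2023: 150 days at 1.5% → £4267000 × 1.5% × 150/366 = £26231.5574
August 24, 2023 – February 29, 2024: 190 days at 1.6% → £4267000 × 1.6% × 190/366 = £35441.7486
Total = £66826.3497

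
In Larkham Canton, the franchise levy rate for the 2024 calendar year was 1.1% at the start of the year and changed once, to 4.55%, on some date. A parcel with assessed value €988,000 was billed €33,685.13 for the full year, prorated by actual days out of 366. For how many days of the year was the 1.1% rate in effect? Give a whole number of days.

Let d = days at the first rate; then 366 − d days at the second rate.
€988,000 × [1.1%·d + 4.55%·(366−d)] / 366 = €33,685.13
Solving gives d = 121, so the new rate took effect on 1 May 2024.

121 days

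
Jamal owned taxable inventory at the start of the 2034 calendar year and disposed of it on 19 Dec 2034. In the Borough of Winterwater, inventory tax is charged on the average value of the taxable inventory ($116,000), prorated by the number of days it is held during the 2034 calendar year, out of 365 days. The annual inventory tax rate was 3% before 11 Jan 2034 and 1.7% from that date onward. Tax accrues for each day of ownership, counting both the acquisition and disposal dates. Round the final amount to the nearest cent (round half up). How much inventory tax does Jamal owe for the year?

1 Jan – 10 Jan 2034: 10 days at 3% → $116,000 × 3% × 10/365 = $95.3425
11 Jan – 19 Dec 2034: 343 days at 1.7% → $116,000 × 1.7% × 343/365 = $1,853.1397
Total = $1,948.4822

$1,948.48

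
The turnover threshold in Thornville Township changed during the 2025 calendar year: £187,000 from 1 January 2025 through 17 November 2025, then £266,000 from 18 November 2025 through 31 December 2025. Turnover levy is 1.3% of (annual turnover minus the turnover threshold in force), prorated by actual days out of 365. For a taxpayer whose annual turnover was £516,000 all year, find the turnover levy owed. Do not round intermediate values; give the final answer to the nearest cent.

£4,153.20

1 January – 17 November 2025: 321 days, exemption £187,000 → (£516,000 − £187,000) × 1.3% × 321/365 = £3,761.4164
18 November – 31 December 2025: 44 days, exemption £266,000 → (£516,000 − £266,000) × 1.3% × 44/365 = £391.7808
Total = £4,153.1973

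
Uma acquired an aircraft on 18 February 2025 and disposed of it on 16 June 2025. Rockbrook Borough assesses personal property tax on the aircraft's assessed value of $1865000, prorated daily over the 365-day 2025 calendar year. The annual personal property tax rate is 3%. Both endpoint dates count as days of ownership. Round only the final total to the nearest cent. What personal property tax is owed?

$18241.23

Days held (18 February – 16 June 2025): 119 out of 365
Tax = $1865000 × 3% × 119/365 = $18241.2329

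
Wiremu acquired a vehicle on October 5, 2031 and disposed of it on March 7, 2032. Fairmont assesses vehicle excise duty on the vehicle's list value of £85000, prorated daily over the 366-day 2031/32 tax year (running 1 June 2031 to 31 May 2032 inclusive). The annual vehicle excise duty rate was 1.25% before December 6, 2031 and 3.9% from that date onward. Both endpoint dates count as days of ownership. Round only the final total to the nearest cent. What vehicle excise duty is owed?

£1022.32

October 5 – December 5, 2031: 62 days at 1.25% → £85000 × 1.25% × 62/366 = £179.9863
December 6, 2031 – March 7, 2032: 93 days at 3.9% → £85000 × 3.9% × 93/366 = £842.3361
Total = £1022.3224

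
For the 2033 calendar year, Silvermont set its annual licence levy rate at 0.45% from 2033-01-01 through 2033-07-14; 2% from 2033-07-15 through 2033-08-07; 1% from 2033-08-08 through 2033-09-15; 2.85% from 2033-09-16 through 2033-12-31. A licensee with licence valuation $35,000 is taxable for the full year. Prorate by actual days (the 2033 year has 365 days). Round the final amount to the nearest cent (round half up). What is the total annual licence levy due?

2033-01-01 to 2033-07-14: 195 days at 0.45% → $35,000 × 0.45% × 195/365 = $84.1438
2033-07-15 to 2033-08-07: 24 days at 2% → $35,000 × 2% × 24/365 = $46.0274
2033-08-08 to 2033-09-15: 39 days at 1% → $35,000 × 1% × 39/365 = $37.3973
2033-09-16 to 2033-12-31: 107 days at 2.85% → $35,000 × 2.85% × 107/365 = $292.4178
Total = $459.9863

$459.99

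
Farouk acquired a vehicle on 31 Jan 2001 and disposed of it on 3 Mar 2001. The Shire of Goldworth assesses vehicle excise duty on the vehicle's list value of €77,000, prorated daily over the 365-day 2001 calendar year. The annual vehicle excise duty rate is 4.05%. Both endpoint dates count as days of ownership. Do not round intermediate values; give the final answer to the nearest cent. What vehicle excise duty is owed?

Days held (31 Jan – 3 Mar 2001): 32 out of 365
Tax = €77,000 × 4.05% × 32/365 = €273.4027

€273.40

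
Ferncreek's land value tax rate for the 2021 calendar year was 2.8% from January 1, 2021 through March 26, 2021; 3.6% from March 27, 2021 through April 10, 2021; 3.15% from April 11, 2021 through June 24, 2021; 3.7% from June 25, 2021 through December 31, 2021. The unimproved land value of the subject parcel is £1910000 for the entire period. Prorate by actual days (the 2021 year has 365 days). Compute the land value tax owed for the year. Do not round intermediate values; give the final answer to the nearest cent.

January 1 – March 26, 2021: 85 days at 2.8% → £1910000 × 2.8% × 85/365 = £12454.2466
March 27 – April 10, 2021: 15 days at 3.6% → £1910000 × 3.6% × 15/365 = £2825.7534
April 11 – June 24, 2021: 75 days at 3.15% → £1910000 × 3.15% × 75/365 = £12362.6712
June 25 – December 31, 2021: 190 days at 3.7% → £1910000 × 3.7% × 190/365 = £36787.1233
Total = £64429.7945

£64429.79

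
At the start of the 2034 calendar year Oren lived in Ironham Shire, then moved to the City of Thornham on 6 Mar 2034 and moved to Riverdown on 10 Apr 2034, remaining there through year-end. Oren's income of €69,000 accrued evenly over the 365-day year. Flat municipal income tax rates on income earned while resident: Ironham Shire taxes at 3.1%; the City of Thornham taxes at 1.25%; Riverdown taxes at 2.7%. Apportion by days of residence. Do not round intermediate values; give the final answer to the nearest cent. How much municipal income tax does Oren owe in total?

€1,815.46

Ironham Shire, 1 Jan – 5 Mar 2034: 64 days → €69,000 × 3.1% × 64/365 = €375.0575
The City of Thornham, 6 Mar – 9 Apr 2034: 35 days → €69,000 × 1.25% × 35/365 = €82.7055
Riverdown, 10 Apr – 31 Dec 2034: 266 days → €69,000 × 2.7% × 266/365 = €1,357.6932
Total = €1,815.4562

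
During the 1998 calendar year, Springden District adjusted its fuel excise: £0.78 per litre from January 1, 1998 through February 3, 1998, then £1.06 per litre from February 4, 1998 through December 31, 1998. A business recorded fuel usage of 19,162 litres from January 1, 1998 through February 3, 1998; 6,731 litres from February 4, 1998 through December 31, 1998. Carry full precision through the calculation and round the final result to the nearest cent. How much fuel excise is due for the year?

January 1 – February 3, 1998: 19,162 litres at £0.78/litre → £14,946.36
February 4 – December 31, 1998: 6,731 litres at £1.06/litre → £7,134.86

£22,081.22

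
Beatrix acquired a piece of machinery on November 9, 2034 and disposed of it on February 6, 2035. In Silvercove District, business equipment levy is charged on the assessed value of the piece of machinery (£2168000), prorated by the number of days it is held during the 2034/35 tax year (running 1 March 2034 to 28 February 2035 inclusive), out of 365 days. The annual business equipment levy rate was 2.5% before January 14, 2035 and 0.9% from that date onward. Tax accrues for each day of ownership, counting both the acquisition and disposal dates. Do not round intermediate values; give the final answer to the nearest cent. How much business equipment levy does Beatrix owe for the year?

£11083.53

November 9, 2034 – January 13, 2035: 66 days at 2.5% → £2168000 × 2.5% × 66/365 = £9800.5479
January 14 – February 6, 2035: 24 days at 0.9% → £2168000 × 0.9% × 24/365 = £1282.9808
Total = £11083.5288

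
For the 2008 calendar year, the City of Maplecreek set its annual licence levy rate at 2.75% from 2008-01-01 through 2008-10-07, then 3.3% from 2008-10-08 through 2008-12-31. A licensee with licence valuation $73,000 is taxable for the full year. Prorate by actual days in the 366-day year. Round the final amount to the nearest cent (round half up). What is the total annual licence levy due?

$2,100.74

2008-01-01 to 2008-10-07: 281 days at 2.75% → $73,000 × 2.75% × 281/366 = $1,541.2773
2008-10-08 to 2008-12-31: 85 days at 3.3% → $73,000 × 3.3% × 85/366 = $559.4672
Total = $2,100.7445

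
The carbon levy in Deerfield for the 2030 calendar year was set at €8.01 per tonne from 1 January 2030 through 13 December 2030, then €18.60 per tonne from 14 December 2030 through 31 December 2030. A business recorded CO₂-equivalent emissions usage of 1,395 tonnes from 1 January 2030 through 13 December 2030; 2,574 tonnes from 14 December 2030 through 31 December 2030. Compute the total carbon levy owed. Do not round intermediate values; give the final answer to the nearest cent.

1 January – 13 December 2030: 1,395 tonnes at €8.01/tonne → €11,173.95
14 December – 31 December 2030: 2,574 tonnes at €18.60/tonne → €47,876.40

€59,050.35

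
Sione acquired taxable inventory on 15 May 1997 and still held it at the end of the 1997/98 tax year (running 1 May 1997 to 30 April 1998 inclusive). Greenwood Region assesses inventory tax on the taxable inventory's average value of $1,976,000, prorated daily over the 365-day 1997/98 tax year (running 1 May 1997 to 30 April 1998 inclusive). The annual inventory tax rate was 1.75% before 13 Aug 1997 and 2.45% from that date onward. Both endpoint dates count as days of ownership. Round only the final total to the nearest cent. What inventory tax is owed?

15 May – 12 Aug 1997: 90 days at 1.75% → $1,976,000 × 1.75% × 90/365 = $8,526.5753
13 Aug 1997 – 30 Apr 1998: 261 days at 2.45% → $1,976,000 × 2.45% × 261/365 = $34,617.8959
Total = $43,144.4712

$43,144.47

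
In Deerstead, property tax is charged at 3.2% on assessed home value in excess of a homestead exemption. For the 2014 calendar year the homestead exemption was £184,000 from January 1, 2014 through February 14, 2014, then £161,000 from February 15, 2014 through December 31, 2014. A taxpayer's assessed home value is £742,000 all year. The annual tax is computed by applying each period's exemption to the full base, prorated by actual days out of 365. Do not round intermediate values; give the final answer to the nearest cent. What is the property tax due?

January 1 – February 14, 2014: 45 days, exemption £184,000 → (£742,000 − £184,000) × 3.2% × 45/365 = £2,201.4247
February 15 – December 31, 2014: 320 days, exemption £161,000 → (£742,000 − £161,000) × 3.2% × 320/365 = £16,299.8356
Total = £18,501.2603

£18,501.26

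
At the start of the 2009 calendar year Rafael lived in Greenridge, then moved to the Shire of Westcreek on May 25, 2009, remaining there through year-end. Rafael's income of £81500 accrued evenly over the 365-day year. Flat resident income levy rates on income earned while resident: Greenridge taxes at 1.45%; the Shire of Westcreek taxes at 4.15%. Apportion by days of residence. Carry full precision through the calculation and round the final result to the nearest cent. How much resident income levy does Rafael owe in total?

£2514.11

Greenridge, January 1 – May 24, 2009: 144 days → £81500 × 1.45% × 144/365 = £466.2247
The Shire of Westcreek, May 25 – December 31, 2009: 221 days → £81500 × 4.15% × 221/365 = £2047.8829
Total = £2514.1075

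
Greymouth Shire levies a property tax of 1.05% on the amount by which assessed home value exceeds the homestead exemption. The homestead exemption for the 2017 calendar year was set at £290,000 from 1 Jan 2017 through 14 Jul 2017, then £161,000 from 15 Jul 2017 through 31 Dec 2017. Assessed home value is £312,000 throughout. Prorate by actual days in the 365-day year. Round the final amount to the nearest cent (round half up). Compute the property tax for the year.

1 Jan – 14 Jul 2017: 195 days, exemption £290,000 → (£312,000 − £290,000) × 1.05% × 195/365 = £123.4110
15 Jul – 31 Dec 2017: 170 days, exemption £161,000 → (£312,000 − £161,000) × 1.05% × 170/365 = £738.4521
Total = £861.8630

£861.86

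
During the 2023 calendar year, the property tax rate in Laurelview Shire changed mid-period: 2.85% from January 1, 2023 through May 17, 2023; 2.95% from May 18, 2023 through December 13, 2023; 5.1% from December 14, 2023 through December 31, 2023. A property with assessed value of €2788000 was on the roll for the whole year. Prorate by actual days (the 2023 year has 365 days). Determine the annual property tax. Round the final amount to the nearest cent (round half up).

January 1 – May 17, 2023: 137 days at 2.85% → €2788000 × 2.85% × 137/365 = €29823.9616
May 18 – December 13, 2023: 210 days at 2.95% → €2788000 × 2.95% × 210/365 = €47319.6164
December 14 – December 31, 2023: 18 days at 5.1% → €2788000 × 5.1% × 18/365 = €7012.0110
Total = €84155.5890

€84155.59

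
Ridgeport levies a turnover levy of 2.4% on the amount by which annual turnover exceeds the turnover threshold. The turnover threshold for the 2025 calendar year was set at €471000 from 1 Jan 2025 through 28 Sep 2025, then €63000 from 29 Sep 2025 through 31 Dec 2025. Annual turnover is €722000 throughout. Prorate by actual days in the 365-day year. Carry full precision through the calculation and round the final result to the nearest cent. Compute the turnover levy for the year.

€8545.78

1 Jan – 28 Sep 2025: 271 days, exemption €471000 → (€722000 − €471000) × 2.4% × 271/365 = €4472.6137
29 Sep – 31 Dec 2025: 94 days, exemption €63000 → (€722000 − €63000) × 2.4% × 94/365 = €4073.1616
Total = €8545.7753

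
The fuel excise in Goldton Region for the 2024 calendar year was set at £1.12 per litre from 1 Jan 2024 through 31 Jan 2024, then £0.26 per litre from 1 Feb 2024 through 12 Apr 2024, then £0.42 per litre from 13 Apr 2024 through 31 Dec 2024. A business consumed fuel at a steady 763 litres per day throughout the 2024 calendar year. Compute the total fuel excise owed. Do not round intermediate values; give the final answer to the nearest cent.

£125055.70

1 Jan – 31 Jan 2024: 31 days × 763 litres/day = 23,653 litres at £1.12/litre → £26491.36
1 Feb – 12 Apr 2024: 72 days × 763 litres/day = 54,936 litres at £0.26/litre → £14283.36
13 Apr – 31 Dec 2024: 263 days × 763 litres/day = 200,669 litres at £0.42/litre → £84280.98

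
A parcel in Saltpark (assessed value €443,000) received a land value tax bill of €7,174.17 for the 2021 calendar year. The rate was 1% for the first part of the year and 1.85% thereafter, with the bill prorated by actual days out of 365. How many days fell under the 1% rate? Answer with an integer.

Let d = days at the first rate; then 365 − d days at the second rate.
€443,000 × [1%·d + 1.85%·(365−d)] / 365 = €7,174.17
Solving gives d = 99, so the new rate took effect on April 10, 2021.

99 days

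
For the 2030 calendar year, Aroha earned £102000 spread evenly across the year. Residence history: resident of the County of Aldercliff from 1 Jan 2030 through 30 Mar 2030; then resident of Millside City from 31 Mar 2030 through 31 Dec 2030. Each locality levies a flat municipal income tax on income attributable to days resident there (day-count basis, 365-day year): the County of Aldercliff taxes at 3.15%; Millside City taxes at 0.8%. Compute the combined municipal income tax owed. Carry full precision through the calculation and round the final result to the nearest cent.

£1400.47

The County of Aldercliff, 1 Jan – 30 Mar 2030: 89 days → £102000 × 3.15% × 89/365 = £783.4438
Millside City, 31 Mar – 31 Dec 2030: 276 days → £102000 × 0.8% × 276/365 = £617.0301
Total = £1400.4740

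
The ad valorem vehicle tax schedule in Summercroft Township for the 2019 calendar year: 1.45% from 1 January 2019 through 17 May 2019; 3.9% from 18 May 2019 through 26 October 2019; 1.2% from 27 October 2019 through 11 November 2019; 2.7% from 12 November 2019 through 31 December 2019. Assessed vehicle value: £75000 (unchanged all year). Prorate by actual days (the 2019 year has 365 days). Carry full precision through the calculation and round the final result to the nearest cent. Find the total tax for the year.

1 January – 17 May 2019: 137 days at 1.45% → £75000 × 1.45% × 137/365 = £408.1849
18 May – 26 October 2019: 162 days at 3.9% → £75000 × 3.9% × 162/365 = £1298.2192
27 October – 11 November 2019: 16 days at 1.2% → £75000 × 1.2% × 16/365 = £39.4521
12 November – 31 December 2019: 50 days at 2.7% → £75000 × 2.7% × 50/365 = £277.3973
Total = £2023.2534

£2023.25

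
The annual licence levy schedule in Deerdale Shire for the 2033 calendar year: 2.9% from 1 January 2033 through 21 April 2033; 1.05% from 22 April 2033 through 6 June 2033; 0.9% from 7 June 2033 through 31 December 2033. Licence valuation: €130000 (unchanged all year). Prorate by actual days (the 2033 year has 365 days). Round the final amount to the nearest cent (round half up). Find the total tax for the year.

€1985.26

1 January – 21 April 2033: 111 days at 2.9% → €130000 × 2.9% × 111/365 = €1146.4932
22 April – 6 June 2033: 46 days at 1.05% → €130000 × 1.05% × 46/365 = €172.0274
7 June – 31 December 2033: 208 days at 0.9% → €130000 × 0.9% × 208/365 = €666.7397
Total = €1985.2603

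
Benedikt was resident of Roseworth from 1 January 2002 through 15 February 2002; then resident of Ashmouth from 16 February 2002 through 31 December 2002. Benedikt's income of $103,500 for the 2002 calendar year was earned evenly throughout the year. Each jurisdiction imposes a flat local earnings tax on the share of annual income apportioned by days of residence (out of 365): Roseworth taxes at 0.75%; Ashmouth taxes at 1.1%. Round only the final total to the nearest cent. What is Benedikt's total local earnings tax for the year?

$1,092.85

Roseworth, 1 January – 15 February 2002: 46 days → $103,500 × 0.75% × 46/365 = $97.8288
Ashmouth, 16 February – 31 December 2002: 319 days → $103,500 × 1.1% × 319/365 = $995.0178
Total = $1,092.8466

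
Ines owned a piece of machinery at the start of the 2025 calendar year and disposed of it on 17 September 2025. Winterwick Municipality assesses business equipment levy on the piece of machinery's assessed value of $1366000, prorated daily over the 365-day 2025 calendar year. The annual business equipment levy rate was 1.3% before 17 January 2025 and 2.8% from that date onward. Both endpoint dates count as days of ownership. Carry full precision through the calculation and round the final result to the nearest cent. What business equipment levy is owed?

1 January – 16 January 2025: 16 days at 1.3% → $1366000 × 1.3% × 16/365 = $778.4329
17 January – 17 September 2025: 244 days at 2.8% → $1366000 × 2.8% × 244/365 = $25568.5260
Total = $26346.9589

$26346.96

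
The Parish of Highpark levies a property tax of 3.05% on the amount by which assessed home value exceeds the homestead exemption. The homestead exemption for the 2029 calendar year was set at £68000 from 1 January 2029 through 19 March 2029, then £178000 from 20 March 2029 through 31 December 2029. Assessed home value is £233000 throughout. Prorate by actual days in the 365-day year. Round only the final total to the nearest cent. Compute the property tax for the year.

1 January – 19 March 2029: 78 days, exemption £68000 → (£233000 − £68000) × 3.05% × 78/365 = £1075.4384
20 March – 31 December 2029: 287 days, exemption £178000 → (£233000 − £178000) × 3.05% × 287/365 = £1319.0205
Total = £2394.4589

£2394.46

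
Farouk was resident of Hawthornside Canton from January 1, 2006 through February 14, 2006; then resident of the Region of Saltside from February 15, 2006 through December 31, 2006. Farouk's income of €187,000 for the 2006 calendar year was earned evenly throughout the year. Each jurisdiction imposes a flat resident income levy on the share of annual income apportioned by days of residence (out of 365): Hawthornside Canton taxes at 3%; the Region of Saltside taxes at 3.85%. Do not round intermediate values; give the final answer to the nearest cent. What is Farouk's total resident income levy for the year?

Hawthornside Canton, January 1 – February 14, 2006: 45 days → €187,000 × 3% × 45/365 = €691.6438
The Region of Saltside, February 15 – December 31, 2006: 320 days → €187,000 × 3.85% × 320/365 = €6,311.8904
Total = €7,003.5342

€7,003.53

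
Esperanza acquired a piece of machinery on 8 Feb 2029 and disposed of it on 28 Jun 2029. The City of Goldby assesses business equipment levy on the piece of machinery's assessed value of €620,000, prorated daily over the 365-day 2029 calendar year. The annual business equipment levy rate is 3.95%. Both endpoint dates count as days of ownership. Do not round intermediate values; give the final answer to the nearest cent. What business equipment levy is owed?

€9,460.52

Days held (8 Feb – 28 Jun 2029): 141 out of 365
Tax = €620,000 × 3.95% × 141/365 = €9,460.5205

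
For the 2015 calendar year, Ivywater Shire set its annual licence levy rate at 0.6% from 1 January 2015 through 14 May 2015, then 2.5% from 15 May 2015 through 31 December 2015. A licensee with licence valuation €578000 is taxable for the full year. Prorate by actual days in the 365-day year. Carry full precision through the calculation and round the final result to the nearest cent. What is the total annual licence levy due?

1 January – 14 May 2015: 134 days at 0.6% → €578000 × 0.6% × 134/365 = €1273.1836
15 May – 31 December 2015: 231 days at 2.5% → €578000 × 2.5% × 231/365 = €9145.0685
Total = €10418.2521

€10418.25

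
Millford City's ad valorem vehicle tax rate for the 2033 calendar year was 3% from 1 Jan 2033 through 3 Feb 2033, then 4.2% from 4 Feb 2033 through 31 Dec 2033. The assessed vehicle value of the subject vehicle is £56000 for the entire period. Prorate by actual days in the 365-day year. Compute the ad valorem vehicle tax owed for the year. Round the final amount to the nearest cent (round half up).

1 Jan – 3 Feb 2033: 34 days at 3% → £56000 × 3% × 34/365 = £156.4932
4 Feb – 31 Dec 2033: 331 days at 4.2% → £56000 × 4.2% × 331/365 = £2132.9096
Total = £2289.4027

£2289.40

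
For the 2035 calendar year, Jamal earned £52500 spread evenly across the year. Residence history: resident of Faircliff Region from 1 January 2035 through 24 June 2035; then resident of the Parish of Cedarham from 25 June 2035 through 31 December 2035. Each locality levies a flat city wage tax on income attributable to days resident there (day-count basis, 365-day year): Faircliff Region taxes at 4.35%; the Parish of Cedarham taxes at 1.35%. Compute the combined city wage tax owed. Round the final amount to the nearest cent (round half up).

£1463.89

Faircliff Region, 1 January – 24 June 2035: 175 days → £52500 × 4.35% × 175/365 = £1094.9486
The Parish of Cedarham, 25 June – 31 December 2035: 190 days → £52500 × 1.35% × 190/365 = £368.9384
Total = £1463.8870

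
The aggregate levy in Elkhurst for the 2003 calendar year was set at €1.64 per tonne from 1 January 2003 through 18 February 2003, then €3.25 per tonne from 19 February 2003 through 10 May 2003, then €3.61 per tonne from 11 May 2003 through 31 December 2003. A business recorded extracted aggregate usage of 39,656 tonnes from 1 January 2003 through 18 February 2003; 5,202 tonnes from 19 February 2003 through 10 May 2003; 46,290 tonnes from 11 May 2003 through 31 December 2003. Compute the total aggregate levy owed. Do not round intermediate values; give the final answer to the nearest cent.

1 January – 18 February 2003: 39,656 tonnes at €1.64/tonne → €65035.84
19 February – 10 May 2003: 5,202 tonnes at €3.25/tonne → €16906.50
11 May – 31 December 2003: 46,290 tonnes at €3.61/tonne → €167106.90

€249049.24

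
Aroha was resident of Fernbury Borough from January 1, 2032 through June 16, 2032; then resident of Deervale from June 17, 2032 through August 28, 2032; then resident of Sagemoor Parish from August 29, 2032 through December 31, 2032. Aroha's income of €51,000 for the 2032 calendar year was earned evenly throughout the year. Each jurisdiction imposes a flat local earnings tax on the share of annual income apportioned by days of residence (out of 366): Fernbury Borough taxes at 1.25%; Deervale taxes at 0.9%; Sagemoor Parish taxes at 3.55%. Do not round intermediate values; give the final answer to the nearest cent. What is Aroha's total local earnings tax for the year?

Fernbury Borough, January 1 – June 16, 2032: 168 days → €51,000 × 1.25% × 168/366 = €292.6230
Deervale, June 17 – August 28, 2032: 73 days → €51,000 × 0.9% × 73/366 = €91.5492
Sagemoor Parish, August 29 – December 31, 2032: 125 days → €51,000 × 3.55% × 125/366 = €618.3402
Total = €1,002.5123

€1,002.51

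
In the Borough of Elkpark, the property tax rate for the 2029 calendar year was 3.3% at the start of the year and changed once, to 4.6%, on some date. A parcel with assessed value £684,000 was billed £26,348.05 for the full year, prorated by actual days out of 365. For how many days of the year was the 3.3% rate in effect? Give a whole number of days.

210 days

Let d = days at the first rate; then 365 − d days at the second rate.
£684,000 × [3.3%·d + 4.6%·(365−d)] / 365 = £26,348.05
Solving gives d = 210, so the new rate took effect on July 30, 2029.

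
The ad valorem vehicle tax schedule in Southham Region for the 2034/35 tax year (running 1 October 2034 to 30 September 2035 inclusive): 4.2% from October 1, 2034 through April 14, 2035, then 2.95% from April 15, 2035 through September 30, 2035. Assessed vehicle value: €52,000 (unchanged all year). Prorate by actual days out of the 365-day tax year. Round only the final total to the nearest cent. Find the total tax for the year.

€1,883.04

October 1, 2034 – April 14, 2035: 196 days at 4.2% → €52,000 × 4.2% × 196/365 = €1,172.7781
April 15 – September 30, 2035: 169 days at 2.95% → €52,000 × 2.95% × 169/365 = €710.2630
Total = €1,883.0411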